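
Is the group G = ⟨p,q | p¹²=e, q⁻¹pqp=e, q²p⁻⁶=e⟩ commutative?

p·q = pq but q·p = p⁵q⁻¹, so p·q ≠ q·p and G is not abelian.

Answer: No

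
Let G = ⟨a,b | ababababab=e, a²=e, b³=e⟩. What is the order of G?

Enumerate words in the generators, reducing via the relations: the distinct elements are
  {a, b, e, ab, ba, b², aba, ab², bab, b²a, abab, ab²a, baba, bab², b²ab, ababa, abab², ab²ab, bab²a, b²aba, b²ab², abab²a, ab²aba, ab²ab², babab², bab²ab, b²abab, b²ab²a, abab²ab, ab²abab, ab²ab²a, babab²a, bab²aba, bab²ab², b²abab², b²ab²ab, abab²aba, abab²ab², ab²abab², babab²ab, bab²abab, b²abab²a, b²ab²aba, abab²abab, ab²abab²a, babab²ab², bab²abab², b²abab²ab, b²ab²abab, abab²abab², ab²abab²ab, bab²abab²a, b²abab²aba, b²abab²ab², b²ab²abab², abab²abab²a, ab²abab²aba, ab²abab²ab², bab²abab²ab, abab²abab²ab}.
No further products give new elements, so |G| = 60.

Answer: 60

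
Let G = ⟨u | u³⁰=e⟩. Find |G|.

G is generated by a single element, so G is cyclic. The relator gives u³⁰ = e and no smaller power is forced to be e, so the 30 powers {e, u, u², u³, u⁴, u⁵, u⁶, u⁷, u⁸, u⁹, u²², u²³, u²¹, u²⁰, u²⁴, u²⁵, u²⁶, u²⁷, u²⁸, u²⁹, u¹², u¹³, u¹¹, u¹⁰, u¹⁴, u¹⁵, u¹⁶, u¹⁷, u¹⁸, u¹⁹} are distinct. Hence |G| = 30.

Answer: 30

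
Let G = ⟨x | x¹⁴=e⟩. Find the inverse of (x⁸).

The order of (x⁸) is 7 (smallest k with (x⁸)ᵏ = e), so (x⁸)⁻¹ = (x⁸)⁶ = x⁶.
Check: (x⁸) · (x⁶) → (x⁸) · x⁶ = e, giving e as required.

Answer: x⁶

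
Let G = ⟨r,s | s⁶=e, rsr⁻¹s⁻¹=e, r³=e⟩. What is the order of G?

Enumerate words in the generators, reducing via the relations: the distinct elements are
  {e, r, s, rs, r², s², s³, s⁴, s⁵, rs², rs³, rs⁴, rs⁵, r²s, r²s², r²s³, r²s⁴, r²s⁵}.
No further products give new elements, so |G| = 18.

Answer: 18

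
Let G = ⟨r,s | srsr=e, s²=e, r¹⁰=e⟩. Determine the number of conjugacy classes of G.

The conjugacy classes (representative and size) are:
  [e] (size 1), [r] (size 2), [r²] (size 2), [r³] (size 2), [r⁴] (size 2), [r⁵] (size 1), [r²s] (size 5), [r³s] (size 5).
Class equation: 1 + 2 + 2 + 2 + 2 + 1 + 5 + 5 = 20 = |G|. So G has 8 conjugacy classes.

Answer: 8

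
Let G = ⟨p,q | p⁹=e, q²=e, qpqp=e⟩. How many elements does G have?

Enumerate words in the generators, reducing via the relations: the distinct elements are
  {e, p, q, pq, p², p³, p⁴, p⁵, p⁶, p⁷, p⁸, p²q, p³q, p⁴q, p⁵q, p⁶q, p⁷q, p⁸q}.
No further products give new elements, so |G| = 18.

Answer: 18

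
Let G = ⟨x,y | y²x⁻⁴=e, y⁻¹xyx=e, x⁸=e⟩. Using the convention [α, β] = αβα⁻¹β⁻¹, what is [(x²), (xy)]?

[(x²), (xy)] = (x²)·(xy)·(x²)⁻¹·(xy)⁻¹.
  (x²) · (xy) = x³y
  (x³y) · (x⁶) = xy⁻¹
  (xy⁻¹) · (xy⁻¹) = x⁴

Answer: x⁴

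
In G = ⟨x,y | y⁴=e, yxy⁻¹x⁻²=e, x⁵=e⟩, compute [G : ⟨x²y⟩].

First find ord(x²y) by computing successive powers:
  (x²y)¹ = x²y, (x²y)² = xy², (x²y)³ = x⁴y³, (x²y)⁴ = e.
So |⟨x²y⟩| = ord(x²y) = 4. With |G| = 20, by Lagrange [G : ⟨x²y⟩] = 20/4 = 5.

Answer: 5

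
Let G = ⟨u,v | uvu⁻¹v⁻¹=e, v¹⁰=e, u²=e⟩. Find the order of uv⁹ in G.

Compute successive powers until reaching e:
  (uv⁹)¹ = uv⁹, (uv⁹)² = v⁸, (uv⁹)³ = uv⁷, (uv⁹)⁴ = v⁶, (uv⁹)⁵ = uv⁵, (uv⁹)⁶ = v⁴, (uv⁹)⁷ = uv³, (uv⁹)⁸ = v², (uv⁹)⁹ = uv, (uv⁹)¹⁰ = e.
The smallest positive k with (uv⁹)ᵏ = e is 10.

Answer: 10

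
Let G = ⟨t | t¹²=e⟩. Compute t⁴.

Compute successive powers of t, reducing at each step:
  t²: t · t = t²
  t³: (t²) · t = t³
  t⁴: (t³) · t = t⁴

Answer: t⁴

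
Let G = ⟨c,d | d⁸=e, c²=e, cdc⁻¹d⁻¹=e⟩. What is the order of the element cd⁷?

Compute successive powers until reaching e:
  (cd⁷)¹ = cd⁷, (cd⁷)² = d⁶, (cd⁷)³ = cd⁵, (cd⁷)⁴ = d⁴, (cd⁷)⁵ = cd³, (cd⁷)⁶ = d², (cd⁷)⁷ = cd, (cd⁷)⁸ = e.
The smallest positive k with (cd⁷)ᵏ = e is 8.

Answer: 8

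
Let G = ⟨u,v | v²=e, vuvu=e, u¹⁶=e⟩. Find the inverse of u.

The order of u is 16 (smallest k with uᵏ = e), so u⁻¹ = u¹⁵ = u¹⁵.
Check: u · (u¹⁵) → u · u¹⁵ = e, giving e as required.

Answer: u¹⁵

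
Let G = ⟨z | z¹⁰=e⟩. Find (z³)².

Compute successive powers of (z³), reducing at each step:
  (z³)²: (z³) · z³ = z⁶

Answer: z⁶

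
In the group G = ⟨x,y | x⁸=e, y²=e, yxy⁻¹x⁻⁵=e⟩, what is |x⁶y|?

Compute successive powers until reaching e:
  (x⁶y)¹ = x⁶y, (x⁶y)² = x⁴, (x⁶y)³ = x²y, (x⁶y)⁴ = e.
The smallest positive k with (x⁶y)ᵏ = e is 4.

Answer: 4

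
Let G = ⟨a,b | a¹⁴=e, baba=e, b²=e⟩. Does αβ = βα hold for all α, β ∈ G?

a·b = ab but b·a = a¹³b, so a·b ≠ b·a and G is not abelian.

Answer: No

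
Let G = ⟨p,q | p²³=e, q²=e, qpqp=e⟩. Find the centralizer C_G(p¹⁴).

⟨p¹⁴⟩ ⊆ C_G(p¹⁴) since powers of p¹⁴ commute with p¹⁴; so |C_G(p¹⁴)| ≥ |⟨p¹⁴⟩| = 23.
By orbit–stabilizer, |C_G(p¹⁴)| = |G| / |conj. class of p¹⁴| = 46 / 2 = 23.
The 23 elements commuting with p¹⁴ are {e, p, p², p³, p⁴, p⁵, p⁶, p⁷, p⁸, p⁹, p¹⁰, p¹¹, p¹², p¹³, p¹⁴, p¹⁵, p¹⁶, p¹⁷, p¹⁸, p¹⁹, p²⁰, p²¹, p²²}.

Answer: {e, p, p², p³, p⁴, p⁵, p⁶, p⁷, p⁸, p⁹, p¹⁰, p¹¹, p¹², p¹³, p¹⁴, p¹⁵, p¹⁶, p¹⁷, p¹⁸, p¹⁹, p²⁰, p²¹, p²²}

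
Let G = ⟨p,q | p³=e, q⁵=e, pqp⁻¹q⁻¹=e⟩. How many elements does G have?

Enumerate words in the generators, reducing via the relations: the distinct elements are
  {e, p, q, pq, p², q², q³, q⁴, pq², pq³, pq⁴, p²q, p²q², p²q³, p²q⁴}.
No further products give new elements, so |G| = 15.

Answer: 15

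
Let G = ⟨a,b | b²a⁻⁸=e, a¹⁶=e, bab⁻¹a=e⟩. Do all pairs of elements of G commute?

a·b = ab but b·a = a⁷b⁻¹, so a·b ≠ b·a and G is not abelian.

Answer: No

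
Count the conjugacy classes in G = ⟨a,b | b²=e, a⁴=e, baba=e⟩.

The conjugacy classes (representative and size) are:
  [e] (size 1), [a] (size 2), [a²] (size 1), [a²b] (size 2), [a³b] (size 2).
Class equation: 1 + 2 + 1 + 2 + 2 = 8 = |G|. So G has 5 conjugacy classes.

Answer: 5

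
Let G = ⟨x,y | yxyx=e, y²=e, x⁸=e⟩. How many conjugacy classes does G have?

The conjugacy classes (representative and size) are:
  [e] (size 1), [x] (size 2), [x⁶] (size 2), [x³] (size 2), [x⁴] (size 1), [y] (size 4), [x⁵y] (size 4).
Class equation: 1 + 2 + 2 + 2 + 1 + 4 + 4 = 16 = |G|. So G has 7 conjugacy classes.

Answer: 7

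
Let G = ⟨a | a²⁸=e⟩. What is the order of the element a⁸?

Compute successive powers until reaching e:
  (a⁸)¹ = a⁸, (a⁸)² = a¹⁶, (a⁸)³ = a²⁴, (a⁸)⁴ = a⁴, (a⁸)⁵ = a¹², (a⁸)⁶ = a²⁰, (a⁸)⁷ = e.
The smallest positive k with (a⁸)ᵏ = e is 7.

Answer: 7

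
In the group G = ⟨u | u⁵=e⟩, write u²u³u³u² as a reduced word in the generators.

Multiply left to right, reducing at each step:
  (u²) · u³ = e
  e · u³ = u³
  (u³) · u² = e

Answer: e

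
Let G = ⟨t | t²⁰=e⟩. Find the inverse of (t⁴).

The order of (t⁴) is 5 (smallest k with (t⁴)ᵏ = e), so (t⁴)⁻¹ = (t⁴)⁴ = t¹⁶.
Check: (t⁴) · (t¹⁶) → (t⁴) · t¹⁶ = e, giving e as required.

Answer: t¹⁶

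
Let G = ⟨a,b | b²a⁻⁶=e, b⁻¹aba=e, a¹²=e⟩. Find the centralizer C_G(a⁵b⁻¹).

⟨a⁵b⁻¹⟩ ⊆ C_G(a⁵b⁻¹) since powers of a⁵b⁻¹ commute with a⁵b⁻¹; so |C_G(a⁵b⁻¹)| ≥ |⟨a⁵b⁻¹⟩| = 4.
By orbit–stabilizer, |C_G(a⁵b⁻¹)| = |G| / |conj. class of a⁵b⁻¹| = 24 / 6 = 4.
The 4 elements commuting with a⁵b⁻¹ are {e, a⁶, a⁵b, a⁵b⁻¹}.

Answer: {e, a⁶, a⁵b, a⁵b⁻¹}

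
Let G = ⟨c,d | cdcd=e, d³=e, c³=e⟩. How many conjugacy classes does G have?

The conjugacy classes (representative and size) are:
  [e] (size 1), [dc²] (size 4), [d²c] (size 4), [c²d²] (size 3).
Class equation: 1 + 4 + 4 + 3 = 12 = |G|. So G has 4 conjugacy classes.

Answer: 4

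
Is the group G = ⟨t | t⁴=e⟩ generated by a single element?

|G| = 4. The element t has order 4 (its powers give 4 distinct elements), so ⟨t⟩ = G and G is cyclic.

Answer: Yes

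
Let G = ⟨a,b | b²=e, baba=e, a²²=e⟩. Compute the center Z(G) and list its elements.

An element z ∈ Z(G) iff z commutes with every generator.
For example a¹¹ is central: (a¹¹)·a = a¹² = a·(a¹¹); (a¹¹)·b = a¹¹b = b·(a¹¹).
Whereas a ∉ Z(G) since a·b = ab ≠ a²¹b = b·a.
Checking each of the 44 elements this way gives Z(G) = {e, a¹¹}, of order 2.

Answer: {e, a¹¹}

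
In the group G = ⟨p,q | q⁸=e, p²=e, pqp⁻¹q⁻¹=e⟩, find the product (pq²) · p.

Compute (pq²) · p by multiplying left to right and reducing via the relations at each step:
  (pq²) · p = q²

Answer: q²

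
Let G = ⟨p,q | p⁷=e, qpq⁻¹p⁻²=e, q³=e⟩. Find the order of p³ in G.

Compute successive powers until reaching e:
  (p³)¹ = p³, (p³)² = p⁶, (p³)³ = p², (p³)⁴ = p⁵, (p³)⁵ = p, (p³)⁶ = p⁴, (p³)⁷ = e.
The smallest positive k with (p³)ᵏ = e is 7.

Answer: 7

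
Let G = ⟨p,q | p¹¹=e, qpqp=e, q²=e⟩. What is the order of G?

Enumerate words in the generators, reducing via the relations: the distinct elements are
  {e, p, q, pq, p², p³, p⁴, p⁵, p⁶, p⁷, p⁸, p⁹, p²q, p³q, p¹⁰, p⁴q, p⁵q, p⁶q, p⁷q, p⁸q, p⁹q, p¹⁰q}.
No further products give new elements, so |G| = 22.

Answer: 22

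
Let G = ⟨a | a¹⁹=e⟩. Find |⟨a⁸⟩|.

|⟨a⁸⟩| equals the order of a⁸. Compute successive powers until reaching e:
  (a⁸)¹ = a⁸, (a⁸)² = a¹⁶, (a⁸)³ = a⁵, (a⁸)⁴ = a¹³, (a⁸)⁵ = a², (a⁸)⁶ = a¹⁰, (a⁸)⁷ = a¹⁸, (a⁸)⁸ = a⁷, (a⁸)⁹ = a¹⁵, (a⁸)¹⁰ = a⁴, (a⁸)¹¹ = a¹², (a⁸)¹² = a, (a⁸)¹³ = a⁹, (a⁸)¹⁴ = a¹⁷, (a⁸)¹⁵ = a⁶, (a⁸)¹⁶ = a¹⁴, (a⁸)¹⁷ = a³, (a⁸)¹⁸ = a¹¹, (a⁸)¹⁹ = e.
The smallest positive k with (a⁸)ᵏ = e is 19, so |⟨a⁸⟩| = 19.

Answer: 19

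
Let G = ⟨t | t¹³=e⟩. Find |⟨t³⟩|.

|⟨t³⟩| equals the order of t³. Compute successive powers until reaching e:
  (t³)¹ = t³, (t³)² = t⁶, (t³)³ = t⁹, (t³)⁴ = t¹², (t³)⁵ = t², (t³)⁶ = t⁵, (t³)⁷ = t⁸, (t³)⁸ = t¹¹, (t³)⁹ = t, (t³)¹⁰ = t⁴, (t³)¹¹ = t⁷, (t³)¹² = t¹⁰, (t³)¹³ = e.
The smallest positive k with (t³)ᵏ = e is 13, so |⟨t³⟩| = 13.

Answer: 13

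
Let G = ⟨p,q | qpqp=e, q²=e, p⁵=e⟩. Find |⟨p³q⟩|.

|⟨p³q⟩| equals the order of p³q. Compute successive powers until reaching e:
  (p³q)¹ = p³q, (p³q)² = e.
The smallest positive k with (p³q)ᵏ = e is 2, so |⟨p³q⟩| = 2.

Answer: 2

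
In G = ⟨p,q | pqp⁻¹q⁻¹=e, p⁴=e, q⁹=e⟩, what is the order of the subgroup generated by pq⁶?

|⟨pq⁶⟩| equals the order of pq⁶. Compute successive powers until reaching e:
  (pq⁶)¹ = pq⁶, (pq⁶)² = p²q³, (pq⁶)³ = p³, (pq⁶)⁴ = q⁶, (pq⁶)⁵ = pq³, (pq⁶)⁶ = p², (pq⁶)⁷ = p³q⁶, (pq⁶)⁸ = q³, (pq⁶)⁹ = p, (pq⁶)¹⁰ = p²q⁶, (pq⁶)¹¹ = p³q³, (pq⁶)¹² = e.
The smallest positive k with (pq⁶)ᵏ = e is 12, so |⟨pq⁶⟩| = 12.

Answer: 12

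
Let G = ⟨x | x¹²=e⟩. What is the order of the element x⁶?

Compute successive powers until reaching e:
  (x⁶)¹ = x⁶, (x⁶)² = e.
The smallest positive k with (x⁶)ᵏ = e is 2.

Answer: 2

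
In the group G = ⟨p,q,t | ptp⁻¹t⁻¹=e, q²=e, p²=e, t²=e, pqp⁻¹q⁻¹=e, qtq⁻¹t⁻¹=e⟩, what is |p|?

Compute successive powers until reaching e:
  p¹ = p, p² = e.
The smallest positive k with pᵏ = e is 2.

Answer: 2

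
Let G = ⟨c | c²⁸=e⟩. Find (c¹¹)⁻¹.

The order of (c¹¹) is 28 (smallest k with (c¹¹)ᵏ = e), so (c¹¹)⁻¹ = (c¹¹)²⁷ = c¹⁷.
Check: (c¹¹) · (c¹⁷) → (c¹¹) · c¹⁷ = e, giving e as required.

Answer: c¹⁷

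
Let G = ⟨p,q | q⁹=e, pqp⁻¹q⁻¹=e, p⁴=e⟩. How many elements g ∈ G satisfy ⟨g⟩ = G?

G is cyclic of order 36. An element generates G iff its order is 36, and a cyclic group of order 36 has exactly φ(36) = 12 such elements.

Answer: 12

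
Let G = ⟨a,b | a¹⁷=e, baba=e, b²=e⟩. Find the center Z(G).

An element z ∈ Z(G) iff z commutes with every generator.
For example e is central: e·a = a = a·e; e·b = b = b·e.
Whereas a ∉ Z(G) since a·b = ab ≠ a¹⁶b = b·a.
Checking each of the 34 elements this way gives Z(G) = {e}, of order 1.

Answer: {e}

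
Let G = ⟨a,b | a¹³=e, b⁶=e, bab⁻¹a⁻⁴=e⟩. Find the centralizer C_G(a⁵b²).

⟨a⁵b²⟩ ⊆ C_G(a⁵b²) since powers of a⁵b² commute with a⁵b²; so |C_G(a⁵b²)| ≥ |⟨a⁵b²⟩| = 3.
By orbit–stabilizer, |C_G(a⁵b²)| = |G| / |conj. class of a⁵b²| = 78 / 13 = 6.
The 6 elements commuting with a⁵b² are {e, ab, a³b⁵, a⁵b², a⁷b⁴, a⁸b³}.

Answer: {e, ab, a³b⁵, a⁵b², a⁷b⁴, a⁸b³}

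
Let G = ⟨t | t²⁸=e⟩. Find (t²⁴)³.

Compute successive powers of (t²⁴), reducing at each step:
  (t²⁴)²: (t²⁴) · t²⁴ = t²⁰
  (t²⁴)³: (t²⁰) · t²⁴ = t¹⁶

Answer: t¹⁶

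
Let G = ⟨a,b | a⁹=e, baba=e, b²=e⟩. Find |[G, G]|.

G' = [G, G] is generated by all commutators. The generator-pair commutators are: [a, b] = a².
The subgroup they normally generate is {e, a, a², a³, a⁴, a⁵, a⁶, a⁷, a⁸}, of order 9.
Check: |G/G'| = 18/9 = 2 is the order of the abelianisation.

Answer: 9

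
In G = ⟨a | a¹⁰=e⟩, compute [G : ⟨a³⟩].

First find ord(a³) by computing successive powers:
  (a³)¹ = a³, (a³)² = a⁶, (a³)³ = a⁹, (a³)⁴ = a², (a³)⁵ = a⁵, (a³)⁶ = a⁸, (a³)⁷ = a, (a³)⁸ = a⁴, (a³)⁹ = a⁷, (a³)¹⁰ = e.
So |⟨a³⟩| = ord(a³) = 10. With |G| = 10, by Lagrange [G : ⟨a³⟩] = 10/10 = 1.

Answer: 1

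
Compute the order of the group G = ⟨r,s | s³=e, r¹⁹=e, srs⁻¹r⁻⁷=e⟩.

Enumerate words in the generators, reducing via the relations: the distinct elements are
  {e, r, s, rs, r², r³, r⁴, r⁵, r⁶, r⁷, r⁸, r⁹, s², rs², r²s, r³s, r¹², r¹³, r¹¹, r¹⁰, r¹⁴, r¹⁵, r¹⁶, r¹⁷, r¹⁸, r⁴s, r⁵s, r⁶s, r⁷s, r⁸s, r⁹s, r²s², r³s², r¹²s, r¹³s, r¹¹s, r¹⁰s, r¹⁴s, r¹⁵s, r¹⁶s, r¹⁷s, r¹⁸s, r⁴s², r⁵s², r⁶s², r⁷s², r⁸s², r⁹s², r¹²s², r¹³s², r¹¹s², r¹⁰s², r¹⁴s², r¹⁵s², r¹⁶s², r¹⁷s², r¹⁸s²}.
No further products give new elements, so |G| = 57.

Answer: 57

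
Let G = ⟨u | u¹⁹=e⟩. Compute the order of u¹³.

Compute successive powers until reaching e:
  (u¹³)¹ = u¹³, (u¹³)² = u⁷, (u¹³)³ = u, (u¹³)⁴ = u¹⁴, (u¹³)⁵ = u⁸, (u¹³)⁶ = u², (u¹³)⁷ = u¹⁵, (u¹³)⁸ = u⁹, (u¹³)⁹ = u³, (u¹³)¹⁰ = u¹⁶, (u¹³)¹¹ = u¹⁰, (u¹³)¹² = u⁴, (u¹³)¹³ = u¹⁷, (u¹³)¹⁴ = u¹¹, (u¹³)¹⁵ = u⁵, (u¹³)¹⁶ = u¹⁸, (u¹³)¹⁷ = u¹², (u¹³)¹⁸ = u⁶, (u¹³)¹⁹ = e.
The smallest positive k with (u¹³)ᵏ = e is 19.

Answer: 19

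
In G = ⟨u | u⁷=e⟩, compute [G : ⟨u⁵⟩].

First find ord(u⁵) by computing successive powers:
  (u⁵)¹ = u⁵, (u⁵)² = u³, (u⁵)³ = u, (u⁵)⁴ = u⁶, (u⁵)⁵ = u⁴, (u⁵)⁶ = u², (u⁵)⁷ = e.
So |⟨u⁵⟩| = ord(u⁵) = 7. With |G| = 7, by Lagrange [G : ⟨u⁵⟩] = 7/7 = 1.

Answer: 1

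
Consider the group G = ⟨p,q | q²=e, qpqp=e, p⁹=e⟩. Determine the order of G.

Enumerate words in the generators, reducing via the relations: the distinct elements are
  {e, p, q, pq, p², p³, p⁴, p⁵, p⁶, p⁷, p⁸, p²q, p³q, p⁴q, p⁵q, p⁶q, p⁷q, p⁸q}.
No further products give new elements, so |G| = 18.

Answer: 18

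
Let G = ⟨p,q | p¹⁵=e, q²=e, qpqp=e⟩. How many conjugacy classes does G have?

The conjugacy classes (representative and size) are:
  [e] (size 1), [p¹⁴] (size 2), [p²] (size 2), [p³] (size 2), [p⁴] (size 2), [p¹⁰] (size 2), [p⁹] (size 2), [p⁷] (size 2), [p¹³q] (size 15).
Class equation: 1 + 2 + 2 + 2 + 2 + 2 + 2 + 2 + 15 = 30 = |G|. So G has 9 conjugacy classes.

Answer: 9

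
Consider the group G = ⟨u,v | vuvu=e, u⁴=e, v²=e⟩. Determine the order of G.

Enumerate words in the generators, reducing via the relations: the distinct elements are
  {e, u, v, uv, u², u³, u²v, u³v}.
No further products give new elements, so |G| = 8.

Answer: 8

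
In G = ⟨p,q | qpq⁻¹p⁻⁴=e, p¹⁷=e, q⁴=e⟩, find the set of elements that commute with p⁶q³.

⟨p⁶q³⟩ ⊆ C_G(p⁶q³) since powers of p⁶q³ commute with p⁶q³; so |C_G(p⁶q³)| ≥ |⟨p⁶q³⟩| = 4.
By orbit–stabilizer, |C_G(p⁶q³)| = |G| / |conj. class of p⁶q³| = 68 / 17 = 4.
The 4 elements commuting with p⁶q³ are {e, p⁶q³, p¹⁰q, p¹⁶q²}.

Answer: {e, p⁶q³, p¹⁰q, p¹⁶q²}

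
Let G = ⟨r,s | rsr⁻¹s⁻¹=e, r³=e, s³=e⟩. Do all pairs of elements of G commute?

Each pair of generators commutes: r·s = rs = s·r. Since the generators pairwise commute, every element of G commutes with every other, so G is abelian.

Answer: Yes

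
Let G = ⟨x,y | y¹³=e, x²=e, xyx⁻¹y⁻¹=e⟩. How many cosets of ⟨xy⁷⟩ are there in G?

First find ord(xy⁷) by computing successive powers:
  (xy⁷)¹ = xy⁷, (xy⁷)² = y, (xy⁷)³ = xy⁸, (xy⁷)⁴ = y², (xy⁷)⁵ = xy⁹, (xy⁷)⁶ = y³, (xy⁷)⁷ = xy¹⁰, (xy⁷)⁸ = y⁴, (xy⁷)⁹ = xy¹¹, (xy⁷)¹⁰ = y⁵, (xy⁷)¹¹ = xy¹², (xy⁷)¹² = y⁶, (xy⁷)¹³ = x, (xy⁷)¹⁴ = y⁷, (xy⁷)¹⁵ = xy, (xy⁷)¹⁶ = y⁸, (xy⁷)¹⁷ = xy², (xy⁷)¹⁸ = y⁹, (xy⁷)¹⁹ = xy³, (xy⁷)²⁰ = y¹⁰, (xy⁷)²¹ = xy⁴, (xy⁷)²² = y¹¹, (xy⁷)²³ = xy⁵, (xy⁷)²⁴ = y¹², (xy⁷)²⁵ = xy⁶, (xy⁷)²⁶ = e.
So |⟨xy⁷⟩| = ord(xy⁷) = 26. With |G| = 26, by Lagrange [G : ⟨xy⁷⟩] = 26/26 = 1.

Answer: 1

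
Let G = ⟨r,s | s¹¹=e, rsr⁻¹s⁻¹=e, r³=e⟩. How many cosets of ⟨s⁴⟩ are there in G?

First find ord(s⁴) by computing successive powers:
  (s⁴)¹ = s⁴, (s⁴)² = s⁸, (s⁴)³ = s, (s⁴)⁴ = s⁵, (s⁴)⁵ = s⁹, (s⁴)⁶ = s², (s⁴)⁷ = s⁶, (s⁴)⁸ = s¹⁰, (s⁴)⁹ = s³, (s⁴)¹⁰ = s⁷, (s⁴)¹¹ = e.
So |⟨s⁴⟩| = ord(s⁴) = 11. With |G| = 33, by Lagrange [G : ⟨s⁴⟩] = 33/11 = 3.

Answer: 3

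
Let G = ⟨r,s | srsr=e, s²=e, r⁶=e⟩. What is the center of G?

An element z ∈ Z(G) iff z commutes with every generator.
For example r³ is central: (r³)·r = r⁴ = r·(r³); (r³)·s = r³s = s·(r³).
Whereas r ∉ Z(G) since r·s = rs ≠ r⁵s = s·r.
Checking each of the 12 elements this way gives Z(G) = {e, r³}, of order 2.

Answer: {e, r³}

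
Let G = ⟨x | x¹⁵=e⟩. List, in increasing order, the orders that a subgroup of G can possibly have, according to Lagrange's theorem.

|G| = 15 = 3 · 5. By Lagrange's theorem the order of any subgroup divides 15; the divisors of 15 are 1, 3, 5, 15.

Answer: 1, 3, 5, 15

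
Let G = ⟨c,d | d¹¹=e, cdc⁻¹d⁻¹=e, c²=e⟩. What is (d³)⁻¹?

The order of (d³) is 11 (smallest k with (d³)ᵏ = e), so (d³)⁻¹ = (d³)¹⁰ = d⁸.
Check: (d³) · (d⁸) → (d³) · d⁸ = e, giving e as required.

Answer: d⁸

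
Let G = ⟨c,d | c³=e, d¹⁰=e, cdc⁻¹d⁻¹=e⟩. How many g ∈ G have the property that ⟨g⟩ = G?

G is cyclic of order 30. An element generates G iff its order is 30, and a cyclic group of order 30 has exactly φ(30) = 8 such elements.

Answer: 8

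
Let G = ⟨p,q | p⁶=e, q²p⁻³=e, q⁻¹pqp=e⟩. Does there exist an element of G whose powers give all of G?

Every cyclic group is abelian. But p·q = pq while q·p = p²q⁻¹, so p·q ≠ q·p and G is not abelian. Hence G is not cyclic.

Answer: No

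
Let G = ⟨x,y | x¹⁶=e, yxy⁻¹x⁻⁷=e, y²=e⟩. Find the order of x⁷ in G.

Compute successive powers until reaching e:
  (x⁷)¹ = x⁷, (x⁷)² = x¹⁴, (x⁷)³ = x⁵, (x⁷)⁴ = x¹², (x⁷)⁵ = x³, (x⁷)⁶ = x¹⁰, (x⁷)⁷ = x, (x⁷)⁸ = x⁸, (x⁷)⁹ = x¹⁵, (x⁷)¹⁰ = x⁶, (x⁷)¹¹ = x¹³, (x⁷)¹² = x⁴, (x⁷)¹³ = x¹¹, (x⁷)¹⁴ = x², (x⁷)¹⁵ = x⁹, (x⁷)¹⁶ = e.
The smallest positive k with (x⁷)ᵏ = e is 16.

Answer: 16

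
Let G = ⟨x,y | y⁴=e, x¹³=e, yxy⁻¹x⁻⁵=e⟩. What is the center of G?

An element z ∈ Z(G) iff z commutes with every generator.
For example e is central: e·x = x = x·e; e·y = y = y·e.
Whereas x ∉ Z(G) since x·y = xy ≠ x⁵y = y·x.
Checking each of the 52 elements this way gives Z(G) = {e}, of order 1.

Answer: {e}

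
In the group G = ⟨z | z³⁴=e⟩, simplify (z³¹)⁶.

Compute successive powers of (z³¹), reducing at each step:
  (z³¹)²: (z³¹) · z³¹ = z²⁸
  (z³¹)³: (z²⁸) · z³¹ = z²⁵
  (z³¹)⁴: (z²⁵) · z³¹ = z²²
  (z³¹)⁵: (z²²) · z³¹ = z¹⁹
  (z³¹)⁶: (z¹⁹) · z³¹ = z¹⁶

Answer: z¹⁶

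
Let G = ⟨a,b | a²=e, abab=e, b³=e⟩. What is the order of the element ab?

Compute successive powers until reaching e:
  (ab)¹ = ab, (ab)² = e.
The smallest positive k with (ab)ᵏ = e is 2.

Answer: 2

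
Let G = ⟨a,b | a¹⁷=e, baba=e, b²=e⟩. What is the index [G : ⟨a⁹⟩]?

First find ord(a⁹) by computing successive powers:
  (a⁹)¹ = a⁹, (a⁹)² = a, (a⁹)³ = a¹⁰, (a⁹)⁴ = a², (a⁹)⁵ = a¹¹, (a⁹)⁶ = a³, (a⁹)⁷ = a¹², (a⁹)⁸ = a⁴, (a⁹)⁹ = a¹³, (a⁹)¹⁰ = a⁵, (a⁹)¹¹ = a¹⁴, (a⁹)¹² = a⁶, (a⁹)¹³ = a¹⁵, (a⁹)¹⁴ = a⁷, (a⁹)¹⁵ = a¹⁶, (a⁹)¹⁶ = a⁸, (a⁹)¹⁷ = e.
So |⟨a⁹⟩| = ord(a⁹) = 17. With |G| = 34, by Lagrange [G : ⟨a⁹⟩] = 34/17 = 2.

Answer: 2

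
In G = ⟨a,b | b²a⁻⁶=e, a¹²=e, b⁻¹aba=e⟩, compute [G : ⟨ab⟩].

First find ord(ab) by computing successive powers:
  (ab)¹ = ab, (ab)² = a⁶, (ab)³ = ab⁻¹, (ab)⁴ = e.
So |⟨ab⟩| = ord(ab) = 4. With |G| = 24, by Lagrange [G : ⟨ab⟩] = 24/4 = 6.

Answer: 6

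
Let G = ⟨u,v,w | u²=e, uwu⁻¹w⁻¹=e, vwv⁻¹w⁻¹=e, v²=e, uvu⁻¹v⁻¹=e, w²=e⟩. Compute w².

Compute successive powers of w, reducing at each step:
  w²: w · w = e

Answer: e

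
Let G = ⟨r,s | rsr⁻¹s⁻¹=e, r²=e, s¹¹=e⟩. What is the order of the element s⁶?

Compute successive powers until reaching e:
  (s⁶)¹ = s⁶, (s⁶)² = s, (s⁶)³ = s⁷, (s⁶)⁴ = s², (s⁶)⁵ = s⁸, (s⁶)⁶ = s³, (s⁶)⁷ = s⁹, (s⁶)⁸ = s⁴, (s⁶)⁹ = s¹⁰, (s⁶)¹⁰ = s⁵, (s⁶)¹¹ = e.
The smallest positive k with (s⁶)ᵏ = e is 11.

Answer: 11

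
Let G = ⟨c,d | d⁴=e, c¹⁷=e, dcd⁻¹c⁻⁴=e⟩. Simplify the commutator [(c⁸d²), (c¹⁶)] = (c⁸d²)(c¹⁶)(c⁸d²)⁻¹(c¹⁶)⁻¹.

[(c⁸d²), (c¹⁶)] = (c⁸d²)·(c¹⁶)·(c⁸d²)⁻¹·(c¹⁶)⁻¹.
  (c⁸d²) · (c¹⁶) = c⁹d²
  (c⁹d²) · (c⁸d²) = c
  c · c = c²

Answer: c²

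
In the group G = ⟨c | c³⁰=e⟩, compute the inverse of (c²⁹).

The order of (c²⁹) is 30 (smallest k with (c²⁹)ᵏ = e), so (c²⁹)⁻¹ = (c²⁹)²⁹ = c.
Check: (c²⁹) · c → (c²⁹) · c = e, giving e as required.

Answer: c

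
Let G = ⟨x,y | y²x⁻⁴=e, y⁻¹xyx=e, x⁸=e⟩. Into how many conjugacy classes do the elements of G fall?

The conjugacy classes (representative and size) are:
  [e] (size 1), [x⁷] (size 2), [x⁶] (size 2), [x³] (size 2), [x⁴] (size 1), [x²y⁻¹] (size 4), [x³y⁻¹] (size 4).
Class equation: 1 + 2 + 2 + 2 + 1 + 4 + 4 = 16 = |G|. So G has 7 conjugacy classes.

Answer: 7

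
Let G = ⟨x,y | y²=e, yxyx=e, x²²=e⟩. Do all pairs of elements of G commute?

x·y = xy but y·x = x²¹y, so x·y ≠ y·x and G is not abelian.

Answer: No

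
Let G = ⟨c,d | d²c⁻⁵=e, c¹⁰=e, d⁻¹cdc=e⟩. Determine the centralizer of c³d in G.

⟨c³d⟩ ⊆ C_G(c³d) since powers of c³d commute with c³d; so |C_G(c³d)| ≥ |⟨c³d⟩| = 4.
By orbit–stabilizer, |C_G(c³d)| = |G| / |conj. class of c³d| = 20 / 5 = 4.
The 4 elements commuting with c³d are {e, c⁵, c³d, c³d⁻¹}.

Answer: {e, c⁵, c³d, c³d⁻¹}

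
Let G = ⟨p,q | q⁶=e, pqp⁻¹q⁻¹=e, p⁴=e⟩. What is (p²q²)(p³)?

Compute (p²q²) · (p³) by multiplying left to right and reducing via the relations at each step:
  (p²q²) · p³ = pq²

Answer: pq²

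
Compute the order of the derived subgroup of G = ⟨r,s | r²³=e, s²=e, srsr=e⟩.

G' = [G, G] is generated by all commutators. The generator-pair commutators are: [r, s] = r².
The subgroup they normally generate is {e, r, r², r³, r⁴, r⁵, r⁶, r⁷, r⁸, r⁹, r¹⁰, r¹¹, r¹², r¹³, r¹⁴, r¹⁵, r¹⁶, r¹⁷, r¹⁸, r¹⁹, r²⁰, r²¹, r²²}, of order 23.
Check: |G/G'| = 46/23 = 2 is the order of the abelianisation.

Answer: 23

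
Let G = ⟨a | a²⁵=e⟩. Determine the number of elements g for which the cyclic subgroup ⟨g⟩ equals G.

G is cyclic of order 25. An element generates G iff its order is 25, and a cyclic group of order 25 has exactly φ(25) = 20 such elements.

Answer: 20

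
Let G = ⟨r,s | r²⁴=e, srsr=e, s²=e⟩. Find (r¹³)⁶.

Compute successive powers of (r¹³), reducing at each step:
  (r¹³)²: (r¹³) · r¹³ = r²
  (r¹³)³: (r²) · r¹³ = r¹⁵
  (r¹³)⁴: (r¹⁵) · r¹³ = r⁴
  (r¹³)⁵: (r⁴) · r¹³ = r¹⁷
  (r¹³)⁶: (r¹⁷) · r¹³ = r⁶

Answer: r⁶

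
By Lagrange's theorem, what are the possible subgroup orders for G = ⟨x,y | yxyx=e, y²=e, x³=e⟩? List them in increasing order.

|G| = 6 = 2 · 3. By Lagrange's theorem the order of any subgroup divides 6; the divisors of 6 are 1, 2, 3, 6.

Answer: 1, 2, 3, 6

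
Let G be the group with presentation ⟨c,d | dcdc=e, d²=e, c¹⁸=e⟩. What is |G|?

Enumerate words in the generators, reducing via the relations: the distinct elements are
  {c, d, e, cd, c², c³, c⁴, c⁵, c⁶, c⁷, c⁸, c⁹, c²d, c³d, c¹², c¹³, c¹¹, c¹⁰, c¹⁴, c¹⁵, c¹⁶, c¹⁷, c⁴d, c⁵d, c⁶d, c⁷d, c⁸d, c⁹d, c¹²d, c¹³d, c¹¹d, c¹⁰d, c¹⁴d, c¹⁵d, c¹⁶d, c¹⁷d}.
No further products give new elements, so |G| = 36.

Answer: 36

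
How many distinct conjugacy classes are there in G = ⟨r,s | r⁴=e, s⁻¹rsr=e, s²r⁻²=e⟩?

The conjugacy classes (representative and size) are:
  [e] (size 1), [r³] (size 2), [r²] (size 1), [s⁻¹] (size 2), [rs⁻¹] (size 2).
Class equation: 1 + 2 + 1 + 2 + 2 = 8 = |G|. So G has 5 conjugacy classes.

Answer: 5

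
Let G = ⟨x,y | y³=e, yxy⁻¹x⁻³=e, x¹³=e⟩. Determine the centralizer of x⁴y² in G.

⟨x⁴y²⟩ ⊆ C_G(x⁴y²) since powers of x⁴y² commute with x⁴y²; so |C_G(x⁴y²)| ≥ |⟨x⁴y²⟩| = 3.
By orbit–stabilizer, |C_G(x⁴y²)| = |G| / |conj. class of x⁴y²| = 39 / 13 = 3.
The 3 elements commuting with x⁴y² are {e, xy, x⁴y²}.

Answer: {e, xy, x⁴y²}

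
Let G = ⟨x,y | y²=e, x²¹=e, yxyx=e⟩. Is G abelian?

x·y = xy but y·x = x²⁰y, so x·y ≠ y·x and G is not abelian.

Answer: No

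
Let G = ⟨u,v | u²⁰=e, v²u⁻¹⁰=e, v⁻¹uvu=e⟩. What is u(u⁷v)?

Compute u · (u⁷v) by multiplying left to right and reducing via the relations at each step:
  u · u⁷ = u⁸
  (u⁸) · v = u⁸v

Answer: u⁸v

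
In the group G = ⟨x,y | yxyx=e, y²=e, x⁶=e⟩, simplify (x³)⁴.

Compute successive powers of (x³), reducing at each step:
  (x³)²: (x³) · x³ = e
  (x³)³: e · x³ = x³
  (x³)⁴: (x³) · x³ = e

Answer: e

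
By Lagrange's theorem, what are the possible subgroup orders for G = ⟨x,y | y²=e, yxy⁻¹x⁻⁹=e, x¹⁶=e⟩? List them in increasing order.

|G| = 32 = 2⁵. By Lagrange's theorem the order of any subgroup divides 32; the divisors of 32 are 1, 2, 4, 8, 16, 32.

Answer: 1, 2, 4, 8, 16, 32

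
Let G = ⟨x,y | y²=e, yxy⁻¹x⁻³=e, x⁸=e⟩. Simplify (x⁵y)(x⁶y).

Compute (x⁵y) · (x⁶y) by multiplying left to right and reducing via the relations at each step:
  (x⁵y) · x⁶ = x⁷y
  (x⁷y) · y = x⁷

Answer: x⁷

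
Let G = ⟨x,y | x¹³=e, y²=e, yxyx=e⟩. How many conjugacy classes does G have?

The conjugacy classes (representative and size) are:
  [e] (size 1), [x¹²] (size 2), [x¹¹] (size 2), [x³] (size 2), [x⁴] (size 2), [x⁸] (size 2), [x⁶] (size 2), [y] (size 13).
Class equation: 1 + 2 + 2 + 2 + 2 + 2 + 2 + 13 = 26 = |G|. So G has 8 conjugacy classes.

Answer: 8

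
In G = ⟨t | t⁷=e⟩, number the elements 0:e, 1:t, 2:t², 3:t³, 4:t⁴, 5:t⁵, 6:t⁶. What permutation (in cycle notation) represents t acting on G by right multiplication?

(0 1 2 3 4 5 6)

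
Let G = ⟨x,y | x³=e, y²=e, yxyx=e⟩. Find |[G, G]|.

G' = [G, G] is generated by all commutators. The generator-pair commutators are: [x, y] = x².
The subgroup they normally generate is {e, x, x²}, of order 3.
Check: |G/G'| = 6/3 = 2 is the order of the abelianisation.

Answer: 3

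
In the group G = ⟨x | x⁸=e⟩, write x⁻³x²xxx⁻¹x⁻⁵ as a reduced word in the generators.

Multiply left to right, reducing at each step:
  (x⁵) · x² = x⁷
  (x⁷) · x = e
  e · x = x
  x · x⁻¹ = e
  e · x⁻⁵ = x³

Answer: x³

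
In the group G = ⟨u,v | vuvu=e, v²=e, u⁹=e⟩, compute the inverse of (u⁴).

The order of (u⁴) is 9 (smallest k with (u⁴)ᵏ = e), so (u⁴)⁻¹ = (u⁴)⁸ = u⁵.
Check: (u⁴) · (u⁵) → (u⁴) · u⁵ = e, giving e as required.

Answer: u⁵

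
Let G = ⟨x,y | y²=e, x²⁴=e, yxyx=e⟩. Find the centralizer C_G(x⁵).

⟨x⁵⟩ ⊆ C_G(x⁵) since powers of x⁵ commute with x⁵; so |C_G(x⁵)| ≥ |⟨x⁵⟩| = 24.
By orbit–stabilizer, |C_G(x⁵)| = |G| / |conj. class of x⁵| = 48 / 2 = 24.
The 24 elements commuting with x⁵ are {e, x, x², x³, x⁴, x⁵, x⁶, x⁷, x⁸, x⁹, x¹⁰, x¹¹, x¹², x¹³, x¹⁴, x¹⁵, x¹⁶, x¹⁷, x¹⁸, x¹⁹, x²⁰, x²¹, x²², x²³}.

Answer: {e, x, x², x³, x⁴, x⁵, x⁶, x⁷, x⁸, x⁹, x¹⁰, x¹¹, x¹², x¹³, x¹⁴, x¹⁵, x¹⁶, x¹⁷, x¹⁸, x¹⁹, x²⁰, x²¹, x²², x²³}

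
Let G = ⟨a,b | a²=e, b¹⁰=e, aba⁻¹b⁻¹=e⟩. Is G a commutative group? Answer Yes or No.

Each pair of generators commutes: a·b = ab = b·a. Since the generators pairwise commute, every element of G commutes with every other, so G is abelian.

Answer: Yes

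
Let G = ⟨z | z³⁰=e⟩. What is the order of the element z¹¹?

Compute successive powers until reaching e:
  (z¹¹)¹ = z¹¹, (z¹¹)² = z²², (z¹¹)³ = z³, (z¹¹)⁴ = z¹⁴, (z¹¹)⁵ = z²⁵, (z¹¹)⁶ = z⁶, (z¹¹)⁷ = z¹⁷, (z¹¹)⁸ = z²⁸, (z¹¹)⁹ = z⁹, (z¹¹)¹⁰ = z²⁰, (z¹¹)¹¹ = z, (z¹¹)¹² = z¹², (z¹¹)¹³ = z²³, (z¹¹)¹⁴ = z⁴, (z¹¹)¹⁵ = z¹⁵, (z¹¹)¹⁶ = z²⁶, (z¹¹)¹⁷ = z⁷, (z¹¹)¹⁸ = z¹⁸, (z¹¹)¹⁹ = z²⁹, (z¹¹)²⁰ = z¹⁰, (z¹¹)²¹ = z²¹, (z¹¹)²² = z², (z¹¹)²³ = z¹³, (z¹¹)²⁴ = z²⁴, (z¹¹)²⁵ = z⁵, (z¹¹)²⁶ = z¹⁶, (z¹¹)²⁷ = z²⁷, (z¹¹)²⁸ = z⁸, (z¹¹)²⁹ = z¹⁹, (z¹¹)³⁰ = e.
The smallest positive k with (z¹¹)ᵏ = e is 30.

Answer: 30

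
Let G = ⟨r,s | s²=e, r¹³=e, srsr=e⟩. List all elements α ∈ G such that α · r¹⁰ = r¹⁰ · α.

⟨r¹⁰⟩ ⊆ C_G(r¹⁰) since powers of r¹⁰ commute with r¹⁰; so |C_G(r¹⁰)| ≥ |⟨r¹⁰⟩| = 13.
By orbit–stabilizer, |C_G(r¹⁰)| = |G| / |conj. class of r¹⁰| = 26 / 2 = 13.
The 13 elements commuting with r¹⁰ are {e, r, r², r³, r⁴, r⁵, r⁶, r⁷, r⁸, r⁹, r¹⁰, r¹¹, r¹²}.

Answer: {e, r, r², r³, r⁴, r⁵, r⁶, r⁷, r⁸, r⁹, r¹⁰, r¹¹, r¹²}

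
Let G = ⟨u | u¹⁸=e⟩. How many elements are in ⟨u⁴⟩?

|⟨u⁴⟩| equals the order of u⁴. Compute successive powers until reaching e:
  (u⁴)¹ = u⁴, (u⁴)² = u⁸, (u⁴)³ = u¹², (u⁴)⁴ = u¹⁶, (u⁴)⁵ = u², (u⁴)⁶ = u⁶, (u⁴)⁷ = u¹⁰, (u⁴)⁸ = u¹⁴, (u⁴)⁹ = e.
The smallest positive k with (u⁴)ᵏ = e is 9, so |⟨u⁴⟩| = 9.

Answer: 9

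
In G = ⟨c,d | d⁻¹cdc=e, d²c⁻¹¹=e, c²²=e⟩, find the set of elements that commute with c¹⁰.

⟨c¹⁰⟩ ⊆ C_G(c¹⁰) since powers of c¹⁰ commute with c¹⁰; so |C_G(c¹⁰)| ≥ |⟨c¹⁰⟩| = 11.
By orbit–stabilizer, |C_G(c¹⁰)| = |G| / |conj. class of c¹⁰| = 44 / 2 = 22.
The 22 elements commuting with c¹⁰ are {e, c, c², c³, c⁴, c⁵, c⁶, c⁷, c⁸, c⁹, c¹⁰, c¹¹, c¹², c¹³, c¹⁴, c¹⁵, c¹⁶, c¹⁷, c¹⁸, c¹⁹, c²⁰, c²¹}.

Answer: {e, c, c², c³, c⁴, c⁵, c⁶, c⁷, c⁸, c⁹, c¹⁰, c¹¹, c¹², c¹³, c¹⁴, c¹⁵, c¹⁶, c¹⁷, c¹⁸, c¹⁹, c²⁰, c²¹}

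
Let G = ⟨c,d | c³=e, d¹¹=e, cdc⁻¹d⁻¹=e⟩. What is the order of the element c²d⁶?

Compute successive powers until reaching e:
  (c²d⁶)¹ = c²d⁶, (c²d⁶)² = cd, (c²d⁶)³ = d⁷, (c²d⁶)⁴ = c²d², (c²d⁶)⁵ = cd⁸, (c²d⁶)⁶ = d³, (c²d⁶)⁷ = c²d⁹, (c²d⁶)⁸ = cd⁴, (c²d⁶)⁹ = d¹⁰, (c²d⁶)¹⁰ = c²d⁵, (c²d⁶)¹¹ = c, (c²d⁶)¹² = d⁶, (c²d⁶)¹³ = c²d, (c²d⁶)¹⁴ = cd⁷, (c²d⁶)¹⁵ = d², (c²d⁶)¹⁶ = c²d⁸, (c²d⁶)¹⁷ = cd³, (c²d⁶)¹⁸ = d⁹, (c²d⁶)¹⁹ = c²d⁴, (c²d⁶)²⁰ = cd¹⁰, (c²d⁶)²¹ = d⁵, (c²d⁶)²² = c², (c²d⁶)²³ = cd⁶, (c²d⁶)²⁴ = d, (c²d⁶)²⁵ = c²d⁷, (c²d⁶)²⁶ = cd², (c²d⁶)²⁷ = d⁸, (c²d⁶)²⁸ = c²d³, (c²d⁶)²⁹ = cd⁹, (c²d⁶)³⁰ = d⁴, (c²d⁶)³¹ = c²d¹⁰, (c²d⁶)³² = cd⁵, (c²d⁶)³³ = e.
The smallest positive k with (c²d⁶)ᵏ = e is 33.

Answer: 33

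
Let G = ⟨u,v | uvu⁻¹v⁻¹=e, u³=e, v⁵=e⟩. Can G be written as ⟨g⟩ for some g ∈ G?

|G| = 15. The element uv has order 15 (its powers give 15 distinct elements), so ⟨uv⟩ = G and G is cyclic.

Answer: Yes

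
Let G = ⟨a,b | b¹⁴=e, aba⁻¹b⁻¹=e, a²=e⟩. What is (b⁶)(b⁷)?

Compute (b⁶) · (b⁷) by multiplying left to right and reducing via the relations at each step:
  (b⁶) · b⁷ = b¹³

Answer: b¹³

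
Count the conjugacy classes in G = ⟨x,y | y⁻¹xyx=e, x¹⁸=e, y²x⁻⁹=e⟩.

The conjugacy classes (representative and size) are:
  [e] (size 1), [x¹⁷] (size 2), [x¹⁶] (size 2), [x³] (size 2), [x¹⁴] (size 2), [x¹³] (size 2), [x¹²] (size 2), [x¹¹] (size 2), [x¹⁰] (size 2), [x⁹] (size 1), [x⁸y] (size 9), [xy] (size 9).
Class equation: 1 + 2 + 2 + 2 + 2 + 2 + 2 + 2 + 2 + 1 + 9 + 9 = 36 = |G|. So G has 12 conjugacy classes.

Answer: 12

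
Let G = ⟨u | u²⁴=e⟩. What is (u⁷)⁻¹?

The order of (u⁷) is 24 (smallest k with (u⁷)ᵏ = e), so (u⁷)⁻¹ = (u⁷)²³ = u¹⁷.
Check: (u⁷) · (u¹⁷) → (u⁷) · u¹⁷ = e, giving e as required.

Answer: u¹⁷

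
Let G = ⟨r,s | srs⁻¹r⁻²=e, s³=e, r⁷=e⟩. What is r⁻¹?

The order of r is 7 (smallest k with rᵏ = e), so r⁻¹ = r⁶ = r⁶.
Check: r · (r⁶) → r · r⁶ = e, giving e as required.

Answer: r⁶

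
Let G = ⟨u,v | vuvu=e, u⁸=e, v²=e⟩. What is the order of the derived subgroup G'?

G' = [G, G] is generated by all commutators. The generator-pair commutators are: [u, v] = u².
The subgroup they normally generate is {e, u², u⁴, u⁶}, of order 4.
Check: |G/G'| = 16/4 = 4 is the order of the abelianisation.

Answer: 4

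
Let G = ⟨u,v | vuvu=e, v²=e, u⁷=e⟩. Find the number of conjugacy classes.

The conjugacy classes (representative and size) are:
  [e] (size 1), [u⁶] (size 2), [u⁵] (size 2), [u⁴] (size 2), [uv] (size 7).
Class equation: 1 + 2 + 2 + 2 + 7 = 14 = |G|. So G has 5 conjugacy classes.

Answer: 5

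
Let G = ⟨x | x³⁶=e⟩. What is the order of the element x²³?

Compute successive powers until reaching e:
  (x²³)¹ = x²³, (x²³)² = x¹⁰, (x²³)³ = x³³, (x²³)⁴ = x²⁰, (x²³)⁵ = x⁷, (x²³)⁶ = x³⁰, (x²³)⁷ = x¹⁷, (x²³)⁸ = x⁴, (x²³)⁹ = x²⁷, (x²³)¹⁰ = x¹⁴, (x²³)¹¹ = x, (x²³)¹² = x²⁴, (x²³)¹³ = x¹¹, (x²³)¹⁴ = x³⁴, (x²³)¹⁵ = x²¹, (x²³)¹⁶ = x⁸, (x²³)¹⁷ = x³¹, (x²³)¹⁸ = x¹⁸, (x²³)¹⁹ = x⁵, (x²³)²⁰ = x²⁸, (x²³)²¹ = x¹⁵, (x²³)²² = x², (x²³)²³ = x²⁵, (x²³)²⁴ = x¹², (x²³)²⁵ = x³⁵, (x²³)²⁶ = x²², (x²³)²⁷ = x⁹, (x²³)²⁸ = x³², (x²³)²⁹ = x¹⁹, (x²³)³⁰ = x⁶, (x²³)³¹ = x²⁹, (x²³)³² = x¹⁶, (x²³)³³ = x³, (x²³)³⁴ = x²⁶, (x²³)³⁵ = x¹³, (x²³)³⁶ = e.
The smallest positive k with (x²³)ᵏ = e is 36.

Answer: 36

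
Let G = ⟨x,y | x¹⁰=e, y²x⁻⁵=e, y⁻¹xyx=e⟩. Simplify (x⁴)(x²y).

Compute (x⁴) · (x²y) by multiplying left to right and reducing via the relations at each step:
  (x⁴) · x² = x⁶
  (x⁶) · y = xy⁻¹

Answer: xy⁻¹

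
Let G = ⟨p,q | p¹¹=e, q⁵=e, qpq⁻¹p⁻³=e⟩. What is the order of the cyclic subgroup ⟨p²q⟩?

|⟨p²q⟩| equals the order of p²q. Compute successive powers until reaching e:
  (p²q)¹ = p²q, (p²q)² = p⁸q², (p²q)³ = p⁴q³, (p²q)⁴ = p³q⁴, (p²q)⁵ = e.
The smallest positive k with (p²q)ᵏ = e is 5, so |⟨p²q⟩| = 5.

Answer: 5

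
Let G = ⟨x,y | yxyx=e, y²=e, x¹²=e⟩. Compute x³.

Compute successive powers of x, reducing at each step:
  x²: x · x = x²
  x³: (x²) · x = x³

Answer: x³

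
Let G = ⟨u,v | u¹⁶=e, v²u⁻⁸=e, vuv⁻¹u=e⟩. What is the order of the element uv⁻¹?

Compute successive powers until reaching e:
  (uv⁻¹)¹ = uv⁻¹, (uv⁻¹)² = u⁸, (uv⁻¹)³ = uv, (uv⁻¹)⁴ = e.
The smallest positive k with (uv⁻¹)ᵏ = e is 4.

Answer: 4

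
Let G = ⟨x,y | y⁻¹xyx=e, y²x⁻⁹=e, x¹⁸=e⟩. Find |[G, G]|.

G' = [G, G] is generated by all commutators. The generator-pair commutators are: [x, y] = x².
The subgroup they normally generate is {e, x², x⁴, x⁶, x⁸, x¹⁰, x¹², x¹⁴, x¹⁶}, of order 9.
Check: |G/G'| = 36/9 = 4 is the order of the abelianisation.

Answer: 9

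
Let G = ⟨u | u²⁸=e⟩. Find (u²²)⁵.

Compute successive powers of (u²²), reducing at each step:
  (u²²)²: (u²²) · u²² = u¹⁶
  (u²²)³: (u¹⁶) · u²² = u¹⁰
  (u²²)⁴: (u¹⁰) · u²² = u⁴
  (u²²)⁵: (u⁴) · u²² = u²⁶

Answer: u²⁶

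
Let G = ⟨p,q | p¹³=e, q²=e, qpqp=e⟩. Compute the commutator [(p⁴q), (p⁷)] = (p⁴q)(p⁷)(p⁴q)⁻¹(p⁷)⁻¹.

[(p⁴q), (p⁷)] = (p⁴q)·(p⁷)·(p⁴q)⁻¹·(p⁷)⁻¹.
  (p⁴q) · (p⁷) = p¹⁰q
  (p¹⁰q) · (p⁴q) = p⁶
  (p⁶) · (p⁶) = p¹²

Answer: p¹²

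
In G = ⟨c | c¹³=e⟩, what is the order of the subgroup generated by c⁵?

|⟨c⁵⟩| equals the order of c⁵. Compute successive powers until reaching e:
  (c⁵)¹ = c⁵, (c⁵)² = c¹⁰, (c⁵)³ = c², (c⁵)⁴ = c⁷, (c⁵)⁵ = c¹², (c⁵)⁶ = c⁴, (c⁵)⁷ = c⁹, (c⁵)⁸ = c, (c⁵)⁹ = c⁶, (c⁵)¹⁰ = c¹¹, (c⁵)¹¹ = c³, (c⁵)¹² = c⁸, (c⁵)¹³ = e.
The smallest positive k with (c⁵)ᵏ = e is 13, so |⟨c⁵⟩| = 13.

Answer: 13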